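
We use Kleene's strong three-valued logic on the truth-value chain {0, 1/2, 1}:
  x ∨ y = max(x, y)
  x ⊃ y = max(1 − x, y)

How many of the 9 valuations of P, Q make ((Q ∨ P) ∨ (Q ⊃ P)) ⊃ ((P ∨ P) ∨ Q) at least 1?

P = 0, Q = 0 ↦ 0  <
P = 0, Q = 1/2 ↦ 1/2  <
P = 0, Q = 1 ↦ 1  ≥
P = 1/2, Q = 0 ↦ 1/2  <
P = 1/2, Q = 1/2 ↦ 1/2  <
P = 1/2, Q = 1 ↦ 1  ≥
P = 1, Q = 0 ↦ 1  ≥
P = 1, Q = 1/2 ↦ 1  ≥
P = 1, Q = 1 ↦ 1  ≥
So 5 of the 9 assignments meet the threshold.

5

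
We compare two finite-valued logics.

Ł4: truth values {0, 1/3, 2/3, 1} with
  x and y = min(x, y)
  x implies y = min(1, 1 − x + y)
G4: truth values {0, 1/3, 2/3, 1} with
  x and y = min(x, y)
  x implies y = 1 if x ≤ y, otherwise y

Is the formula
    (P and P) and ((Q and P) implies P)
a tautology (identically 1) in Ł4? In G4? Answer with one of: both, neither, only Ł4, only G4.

neither

In Ł4: at P = 0, Q = 0 the value is 0 — not a tautology.
In G4: at P = 0, Q = 0 the value is 0 — not a tautology.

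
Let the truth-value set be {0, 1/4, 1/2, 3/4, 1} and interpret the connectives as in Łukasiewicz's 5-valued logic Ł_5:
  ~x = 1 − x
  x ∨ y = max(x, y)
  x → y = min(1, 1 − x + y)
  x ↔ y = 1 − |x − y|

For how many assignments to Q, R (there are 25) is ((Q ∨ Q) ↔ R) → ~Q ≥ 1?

value 1: 13 assignments (counts)
value 3/4: 5 assignments
value 1/2: 4 assignments
value 1/4: 2 assignments
value 0: 1 assignment
So 13 of the 25 assignments meet the threshold.

13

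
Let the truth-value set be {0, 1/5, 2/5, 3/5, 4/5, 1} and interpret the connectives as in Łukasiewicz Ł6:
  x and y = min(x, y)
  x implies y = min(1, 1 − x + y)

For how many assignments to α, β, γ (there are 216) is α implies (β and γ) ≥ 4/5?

value 1: 91 assignments (counts)
value 4/5: 35 assignments (counts)
value 3/5: 32 assignments
value 2/5: 27 assignments
value 1/5: 20 assignments
value 0: 11 assignments
So 126 of the 216 assignments meet the threshold.

126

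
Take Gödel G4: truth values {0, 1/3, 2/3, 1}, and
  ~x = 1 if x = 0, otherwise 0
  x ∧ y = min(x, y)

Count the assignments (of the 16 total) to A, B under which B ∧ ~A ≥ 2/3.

2

A = 0, B = 0 ↦ 0  <
A = 0, B = 1/3 ↦ 1/3  <
A = 0, B = 2/3 ↦ 2/3  ≥
A = 0, B = 1 ↦ 1  ≥
A = 1/3, B = 0 ↦ 0  <
A = 1/3, B = 1/3 ↦ 0  <
A = 1/3, B = 2/3 ↦ 0  <
A = 1/3, B = 1 ↦ 0  <
A = 2/3, B = 0 ↦ 0  <
A = 2/3, B = 1/3 ↦ 0  <
A = 2/3, B = 2/3 ↦ 0  <
A = 2/3, B = 1 ↦ 0  <
A = 1, B = 0 ↦ 0  <
A = 1, B = 1/3 ↦ 0  <
A = 1, B = 2/3 ↦ 0  <
A = 1, B = 1 ↦ 0  <
So 2 of the 16 assignments meet the threshold.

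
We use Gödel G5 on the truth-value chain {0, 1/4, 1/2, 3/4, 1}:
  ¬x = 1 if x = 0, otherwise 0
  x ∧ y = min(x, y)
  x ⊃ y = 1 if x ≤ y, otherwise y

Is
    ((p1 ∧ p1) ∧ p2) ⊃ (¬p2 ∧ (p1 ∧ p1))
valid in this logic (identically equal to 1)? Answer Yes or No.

Counterexample: take p1 = 1/4, p2 = 1/4.
p1 ∧ p1 = 1/4 ∧ 1/4 = 1/4
(p1 ∧ p1) ∧ p2 = 1/4 ∧ 1/4 = 1/4
¬p2 = ¬1/4 = 0
p1 ∧ p1 = 1/4 ∧ 1/4 = 1/4
¬p2 ∧ (p1 ∧ p1) = 0 ∧ 1/4 = 0
((p1 ∧ p1) ∧ p2) ⊃ (¬p2 ∧ (p1 ∧ p1)) = 1/4 ⊃ 0 = 0
This gives 0 ≠ 1.

No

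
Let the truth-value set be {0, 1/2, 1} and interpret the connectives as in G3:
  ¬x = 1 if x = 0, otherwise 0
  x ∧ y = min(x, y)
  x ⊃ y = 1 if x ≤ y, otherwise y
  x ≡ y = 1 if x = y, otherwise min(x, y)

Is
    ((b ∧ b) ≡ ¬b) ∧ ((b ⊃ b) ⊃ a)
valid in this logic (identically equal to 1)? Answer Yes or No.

Counterexample: take a = 0, b = 0.
b ∧ b = 0 ∧ 0 = 0
¬b = ¬0 = 1
(b ∧ b) ≡ ¬b = 0 ≡ 1 = 0
b ⊃ b = 0 ⊃ 0 = 1
(b ⊃ b) ⊃ a = 1 ⊃ 0 = 0
((b ∧ b) ≡ ¬b) ∧ ((b ⊃ b) ⊃ a) = 0 ∧ 0 = 0
This gives 0 ≠ 1.

No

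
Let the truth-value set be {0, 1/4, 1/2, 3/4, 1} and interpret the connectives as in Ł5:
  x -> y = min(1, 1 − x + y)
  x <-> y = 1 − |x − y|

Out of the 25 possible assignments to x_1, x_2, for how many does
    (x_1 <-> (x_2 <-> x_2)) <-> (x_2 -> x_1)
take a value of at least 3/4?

value 1: 9 assignments (counts)
value 3/4: 7 assignments (counts)
value 1/2: 5 assignments
value 1/4: 3 assignments
value 0: 1 assignment
So 16 of the 25 assignments meet the threshold.

16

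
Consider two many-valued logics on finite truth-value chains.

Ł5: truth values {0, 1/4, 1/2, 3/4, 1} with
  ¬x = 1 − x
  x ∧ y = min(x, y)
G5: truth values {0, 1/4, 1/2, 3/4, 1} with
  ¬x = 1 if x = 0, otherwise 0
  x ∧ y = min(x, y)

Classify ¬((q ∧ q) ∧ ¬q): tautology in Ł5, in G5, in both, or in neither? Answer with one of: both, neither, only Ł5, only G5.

only G5

In Ł5: at q = 1/4 the value is 3/4 — not a tautology.
In G5: every assignment gives 1 — tautology.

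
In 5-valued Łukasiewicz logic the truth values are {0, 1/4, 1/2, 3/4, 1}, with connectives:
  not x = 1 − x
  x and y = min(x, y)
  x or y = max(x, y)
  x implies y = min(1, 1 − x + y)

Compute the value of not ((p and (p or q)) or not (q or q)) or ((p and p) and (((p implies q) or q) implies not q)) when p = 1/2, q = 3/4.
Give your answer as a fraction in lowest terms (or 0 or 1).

1/2

p or q = 1/2 or 3/4 = 3/4
p and (p or q) = 1/2 and 3/4 = 1/2
q or q = 3/4 or 3/4 = 3/4
not (q or q) = not 3/4 = 1/4
(p and (p or q)) or not (q or q) = 1/2 or 1/4 = 1/2
not ((p and (p or q)) or not (q or q)) = not 1/2 = 1/2
p and p = 1/2 and 1/2 = 1/2
p implies q = 1/2 implies 3/4 = 1
(p implies q) or q = 1 or 3/4 = 1
not q = not 3/4 = 1/4
((p implies q) or q) implies not q = 1 implies 1/4 = 1/4
(p and p) and (((p implies q) or q) implies not q) = 1/2 and 1/4 = 1/4
not ((p and (p or q)) or not (q or q)) or ((p and p) and (((p implies q) or q) implies not q)) = 1/2 or 1/4 = 1/2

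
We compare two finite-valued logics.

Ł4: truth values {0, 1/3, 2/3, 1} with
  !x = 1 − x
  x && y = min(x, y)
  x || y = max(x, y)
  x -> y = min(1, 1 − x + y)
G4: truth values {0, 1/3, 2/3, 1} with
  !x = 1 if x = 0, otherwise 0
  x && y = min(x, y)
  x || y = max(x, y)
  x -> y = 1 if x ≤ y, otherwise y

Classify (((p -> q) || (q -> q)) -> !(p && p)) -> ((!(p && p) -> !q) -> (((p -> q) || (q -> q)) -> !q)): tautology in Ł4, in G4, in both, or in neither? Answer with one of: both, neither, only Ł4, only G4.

In Ł4: every assignment gives 1 — tautology.
In G4: every assignment gives 1 — tautology.

both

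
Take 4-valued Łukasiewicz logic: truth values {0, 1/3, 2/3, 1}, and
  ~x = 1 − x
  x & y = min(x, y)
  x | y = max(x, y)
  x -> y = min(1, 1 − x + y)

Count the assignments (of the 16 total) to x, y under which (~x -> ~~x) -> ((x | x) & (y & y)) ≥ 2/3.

x = 0, y = 0 ↦ 1  ≥
x = 0, y = 1/3 ↦ 1  ≥
x = 0, y = 2/3 ↦ 1  ≥
x = 0, y = 1 ↦ 1  ≥
x = 1/3, y = 0 ↦ 1/3  <
x = 1/3, y = 1/3 ↦ 2/3  ≥
x = 1/3, y = 2/3 ↦ 2/3  ≥
x = 1/3, y = 1 ↦ 2/3  ≥
x = 2/3, y = 0 ↦ 0  <
x = 2/3, y = 1/3 ↦ 1/3  <
x = 2/3, y = 2/3 ↦ 2/3  ≥
x = 2/3, y = 1 ↦ 2/3  ≥
x = 1, y = 0 ↦ 0  <
x = 1, y = 1/3 ↦ 1/3  <
x = 1, y = 2/3 ↦ 2/3  ≥
x = 1, y = 1 ↦ 1  ≥
So 11 of the 16 assignments meet the threshold.

11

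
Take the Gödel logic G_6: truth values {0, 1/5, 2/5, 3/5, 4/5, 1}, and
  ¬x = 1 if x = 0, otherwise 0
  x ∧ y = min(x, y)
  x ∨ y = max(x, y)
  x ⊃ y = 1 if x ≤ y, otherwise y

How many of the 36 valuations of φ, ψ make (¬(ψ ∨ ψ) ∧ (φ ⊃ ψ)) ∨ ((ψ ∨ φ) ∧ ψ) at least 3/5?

value 1: 7 assignments (counts)
value 4/5: 6 assignments (counts)
value 3/5: 6 assignments (counts)
value 2/5: 6 assignments
value 1/5: 6 assignments
value 0: 5 assignments
So 19 of the 36 assignments meet the threshold.

19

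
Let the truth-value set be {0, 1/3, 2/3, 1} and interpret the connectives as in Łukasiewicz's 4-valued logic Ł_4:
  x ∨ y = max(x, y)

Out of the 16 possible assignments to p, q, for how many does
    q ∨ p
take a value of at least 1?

7

p = 0, q = 0 ↦ 0  <
p = 0, q = 1/3 ↦ 1/3  <
p = 0, q = 2/3 ↦ 2/3  <
p = 0, q = 1 ↦ 1  ≥
p = 1/3, q = 0 ↦ 1/3  <
p = 1/3, q = 1/3 ↦ 1/3  <
p = 1/3, q = 2/3 ↦ 2/3  <
p = 1/3, q = 1 ↦ 1  ≥
p = 2/3, q = 0 ↦ 2/3  <
p = 2/3, q = 1/3 ↦ 2/3  <
p = 2/3, q = 2/3 ↦ 2/3  <
p = 2/3, q = 1 ↦ 1  ≥
p = 1, q = 0 ↦ 1  ≥
p = 1, q = 1/3 ↦ 1  ≥
p = 1, q = 2/3 ↦ 1  ≥
p = 1, q = 1 ↦ 1  ≥
So 7 of the 16 assignments meet the threshold.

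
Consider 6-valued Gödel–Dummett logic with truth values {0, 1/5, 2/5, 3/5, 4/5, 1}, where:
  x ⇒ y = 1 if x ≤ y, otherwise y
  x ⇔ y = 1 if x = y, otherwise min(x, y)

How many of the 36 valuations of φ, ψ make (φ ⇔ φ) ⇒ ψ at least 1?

value 1: 6 assignments (counts)
value 4/5: 6 assignments
value 3/5: 6 assignments
value 2/5: 6 assignments
value 1/5: 6 assignments
value 0: 6 assignments
So 6 of the 36 assignments meet the threshold.

6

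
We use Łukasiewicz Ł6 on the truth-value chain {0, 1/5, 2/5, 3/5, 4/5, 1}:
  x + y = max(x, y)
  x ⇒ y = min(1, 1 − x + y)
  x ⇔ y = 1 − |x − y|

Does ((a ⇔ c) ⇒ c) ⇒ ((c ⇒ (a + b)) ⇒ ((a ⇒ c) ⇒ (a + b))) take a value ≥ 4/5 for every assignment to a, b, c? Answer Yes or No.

No

Counterexample: take a = 0, b = 0, c = 2/5.
a ⇔ c = 0 ⇔ 2/5 = 3/5
(a ⇔ c) ⇒ c = 3/5 ⇒ 2/5 = 4/5
a + b = 0 + 0 = 0
c ⇒ (a + b) = 2/5 ⇒ 0 = 3/5
a ⇒ c = 0 ⇒ 2/5 = 1
a + b = 0 + 0 = 0
(a ⇒ c) ⇒ (a + b) = 1 ⇒ 0 = 0
(c ⇒ (a + b)) ⇒ ((a ⇒ c) ⇒ (a + b)) = 3/5 ⇒ 0 = 2/5
((a ⇔ c) ⇒ c) ⇒ ((c ⇒ (a + b)) ⇒ ((a ⇒ c) ⇒ (a + b))) = 4/5 ⇒ 2/5 = 3/5
This gives 3/5, which is below 4/5.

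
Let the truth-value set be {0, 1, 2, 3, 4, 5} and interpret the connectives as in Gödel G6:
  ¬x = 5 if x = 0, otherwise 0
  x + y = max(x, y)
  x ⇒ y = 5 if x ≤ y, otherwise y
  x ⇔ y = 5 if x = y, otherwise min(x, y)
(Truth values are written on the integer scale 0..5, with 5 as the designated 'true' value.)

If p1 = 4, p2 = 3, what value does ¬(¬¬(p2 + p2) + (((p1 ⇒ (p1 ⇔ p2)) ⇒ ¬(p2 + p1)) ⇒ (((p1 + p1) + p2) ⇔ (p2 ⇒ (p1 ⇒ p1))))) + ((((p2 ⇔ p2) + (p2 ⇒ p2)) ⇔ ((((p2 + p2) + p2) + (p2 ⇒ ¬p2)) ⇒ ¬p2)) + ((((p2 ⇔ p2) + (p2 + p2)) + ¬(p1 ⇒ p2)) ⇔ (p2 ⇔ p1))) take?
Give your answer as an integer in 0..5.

p2 + p2 = 3 + 3 = 3
¬(p2 + p2) = ¬3 = 0
¬¬(p2 + p2) = ¬0 = 5
p1 ⇔ p2 = 4 ⇔ 3 = 3
p1 ⇒ (p1 ⇔ p2) = 4 ⇒ 3 = 3
p2 + p1 = 3 + 4 = 4
¬(p2 + p1) = ¬4 = 0
(p1 ⇒ (p1 ⇔ p2)) ⇒ ¬(p2 + p1) = 3 ⇒ 0 = 0
p1 + p1 = 4 + 4 = 4
(p1 + p1) + p2 = 4 + 3 = 4
p1 ⇒ p1 = 4 ⇒ 4 = 5
p2 ⇒ (p1 ⇒ p1) = 3 ⇒ 5 = 5
((p1 + p1) + p2) ⇔ (p2 ⇒ (p1 ⇒ p1)) = 4 ⇔ 5 = 4
((p1 ⇒ (p1 ⇔ p2)) ⇒ ¬(p2 + p1)) ⇒ (((p1 + p1) + p2) ⇔ (p2 ⇒ (p1 ⇒ p1))) = 0 ⇒ 4 = 5
¬¬(p2 + p2) + (((p1 ⇒ (p1 ⇔ p2)) ⇒ ¬(p2 + p1)) ⇒ (((p1 + p1) + p2) ⇔ (p2 ⇒ (p1 ⇒ p1)))) = 5 + 5 = 5
¬(¬¬(p2 + p2) + (((p1 ⇒ (p1 ⇔ p2)) ⇒ ¬(p2 + p1)) ⇒ (((p1 + p1) + p2) ⇔ (p2 ⇒ (p1 ⇒ p1))))) = ¬5 = 0
p2 ⇔ p2 = 3 ⇔ 3 = 5
p2 ⇒ p2 = 3 ⇒ 3 = 5
(p2 ⇔ p2) + (p2 ⇒ p2) = 5 + 5 = 5
p2 + p2 = 3 + 3 = 3
(p2 + p2) + p2 = 3 + 3 = 3
¬p2 = ¬3 = 0
p2 ⇒ ¬p2 = 3 ⇒ 0 = 0
((p2 + p2) + p2) + (p2 ⇒ ¬p2) = 3 + 0 = 3
¬p2 = ¬3 = 0
(((p2 + p2) + p2) + (p2 ⇒ ¬p2)) ⇒ ¬p2 = 3 ⇒ 0 = 0
((p2 ⇔ p2) + (p2 ⇒ p2)) ⇔ ((((p2 + p2) + p2) + (p2 ⇒ ¬p2)) ⇒ ¬p2) = 5 ⇔ 0 = 0
p2 ⇔ p2 = 3 ⇔ 3 = 5
p2 + p2 = 3 + 3 = 3
(p2 ⇔ p2) + (p2 + p2) = 5 + 3 = 5
p1 ⇒ p2 = 4 ⇒ 3 = 3
¬(p1 ⇒ p2) = ¬3 = 0
((p2 ⇔ p2) + (p2 + p2)) + ¬(p1 ⇒ p2) = 5 + 0 = 5
p2 ⇔ p1 = 3 ⇔ 4 = 3
(((p2 ⇔ p2) + (p2 + p2)) + ¬(p1 ⇒ p2)) ⇔ (p2 ⇔ p1) = 5 ⇔ 3 = 3
(((p2 ⇔ p2) + (p2 ⇒ p2)) ⇔ ((((p2 + p2) + p2) + (p2 ⇒ ¬p2)) ⇒ ¬p2)) + ((((p2 ⇔ p2) + (p2 + p2)) + ¬(p1 ⇒ p2)) ⇔ (p2 ⇔ p1)) = 0 + 3 = 3
¬(¬¬(p2 + p2) + (((p1 ⇒ (p1 ⇔ p2)) ⇒ ¬(p2 + p1)) ⇒ (((p1 + p1) + p2) ⇔ (p2 ⇒ (p1 ⇒ p1))))) + ((((p2 ⇔ p2) + (p2 ⇒ p2)) ⇔ ((((p2 + p2) + p2) + (p2 ⇒ ¬p2)) ⇒ ¬p2)) + ((((p2 ⇔ p2) + (p2 + p2)) + ¬(p1 ⇒ p2)) ⇔ (p2 ⇔ p1))) = 0 + 3 = 3

3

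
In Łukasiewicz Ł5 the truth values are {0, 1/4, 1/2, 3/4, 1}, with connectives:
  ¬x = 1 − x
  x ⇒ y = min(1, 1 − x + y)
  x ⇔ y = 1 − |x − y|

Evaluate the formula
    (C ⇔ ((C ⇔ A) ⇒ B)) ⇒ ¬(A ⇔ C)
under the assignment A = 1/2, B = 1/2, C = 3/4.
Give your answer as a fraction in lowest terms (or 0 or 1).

C ⇔ A = 3/4 ⇔ 1/2 = 3/4
(C ⇔ A) ⇒ B = 3/4 ⇒ 1/2 = 3/4
C ⇔ ((C ⇔ A) ⇒ B) = 3/4 ⇔ 3/4 = 1
A ⇔ C = 1/2 ⇔ 3/4 = 3/4
¬(A ⇔ C) = ¬3/4 = 1/4
(C ⇔ ((C ⇔ A) ⇒ B)) ⇒ ¬(A ⇔ C) = 1 ⇒ 1/4 = 1/4

1/4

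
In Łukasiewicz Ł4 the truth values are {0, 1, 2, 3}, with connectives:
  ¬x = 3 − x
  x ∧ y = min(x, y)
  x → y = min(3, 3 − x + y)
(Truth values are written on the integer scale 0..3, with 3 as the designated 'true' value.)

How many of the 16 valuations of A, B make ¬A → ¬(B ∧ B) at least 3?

10

A = 0, B = 0 ↦ 3  ≥
A = 0, B = 1 ↦ 2  <
A = 0, B = 2 ↦ 1  <
A = 0, B = 3 ↦ 0  <
A = 1, B = 0 ↦ 3  ≥
A = 1, B = 1 ↦ 3  ≥
A = 1, B = 2 ↦ 2  <
A = 1, B = 3 ↦ 1  <
A = 2, B = 0 ↦ 3  ≥
A = 2, B = 1 ↦ 3  ≥
A = 2, B = 2 ↦ 3  ≥
A = 2, B = 3 ↦ 2  <
A = 3, B = 0 ↦ 3  ≥
A = 3, B = 1 ↦ 3  ≥
A = 3, B = 2 ↦ 3  ≥
A = 3, B = 3 ↦ 3  ≥
So 10 of the 16 assignments meet the threshold.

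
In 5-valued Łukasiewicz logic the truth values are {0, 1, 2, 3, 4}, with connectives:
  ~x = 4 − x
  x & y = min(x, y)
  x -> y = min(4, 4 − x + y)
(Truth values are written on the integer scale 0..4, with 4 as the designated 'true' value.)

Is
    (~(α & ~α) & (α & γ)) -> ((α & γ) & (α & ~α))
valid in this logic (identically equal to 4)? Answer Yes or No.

No

Counterexample: take α = 3, γ = 2.
~α = ~3 = 1
α & ~α = 3 & 1 = 1
~(α & ~α) = ~1 = 3
α & γ = 3 & 2 = 2
~(α & ~α) & (α & γ) = 3 & 2 = 2
α & γ = 3 & 2 = 2
~α = ~3 = 1
α & ~α = 3 & 1 = 1
(α & γ) & (α & ~α) = 2 & 1 = 1
(~(α & ~α) & (α & γ)) -> ((α & γ) & (α & ~α)) = 2 -> 1 = 3
This gives 3 ≠ 4.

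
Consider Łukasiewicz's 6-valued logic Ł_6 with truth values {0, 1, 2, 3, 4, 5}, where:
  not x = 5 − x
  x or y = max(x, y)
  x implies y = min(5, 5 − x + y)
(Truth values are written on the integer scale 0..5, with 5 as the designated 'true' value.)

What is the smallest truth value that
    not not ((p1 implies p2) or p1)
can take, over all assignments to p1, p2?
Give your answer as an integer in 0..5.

3

Take p1 = 2, p2 = 0:
p1 implies p2 = 2 implies 0 = 3
(p1 implies p2) or p1 = 3 or 2 = 3
not ((p1 implies p2) or p1) = not 3 = 2
not not ((p1 implies p2) or p1) = not 2 = 3
No assignment yields a value below 3, so this is the minimum.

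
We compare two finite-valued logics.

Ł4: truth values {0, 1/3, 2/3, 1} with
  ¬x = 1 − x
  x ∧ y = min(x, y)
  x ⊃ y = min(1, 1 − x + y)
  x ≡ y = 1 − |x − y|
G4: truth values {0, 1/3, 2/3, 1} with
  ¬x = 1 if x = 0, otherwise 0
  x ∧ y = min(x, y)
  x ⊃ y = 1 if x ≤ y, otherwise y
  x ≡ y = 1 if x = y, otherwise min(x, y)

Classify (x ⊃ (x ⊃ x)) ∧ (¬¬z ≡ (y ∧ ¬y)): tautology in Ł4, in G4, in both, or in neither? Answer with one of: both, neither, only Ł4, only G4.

In Ł4: at x = 0, y = 0, z = 1/3 the value is 2/3 — not a tautology.
In G4: at x = 0, y = 0, z = 1/3 the value is 0 — not a tautology.

neither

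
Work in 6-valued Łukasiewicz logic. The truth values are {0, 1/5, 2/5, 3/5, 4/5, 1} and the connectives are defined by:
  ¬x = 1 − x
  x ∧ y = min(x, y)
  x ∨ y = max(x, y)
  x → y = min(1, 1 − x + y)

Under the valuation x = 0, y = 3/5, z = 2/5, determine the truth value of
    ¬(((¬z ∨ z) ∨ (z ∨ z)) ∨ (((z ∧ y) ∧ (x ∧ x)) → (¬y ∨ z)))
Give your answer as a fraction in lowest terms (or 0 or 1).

¬z = ¬2/5 = 3/5
¬z ∨ z = 3/5 ∨ 2/5 = 3/5
z ∨ z = 2/5 ∨ 2/5 = 2/5
(¬z ∨ z) ∨ (z ∨ z) = 3/5 ∨ 2/5 = 3/5
z ∧ y = 2/5 ∧ 3/5 = 2/5
x ∧ x = 0 ∧ 0 = 0
(z ∧ y) ∧ (x ∧ x) = 2/5 ∧ 0 = 0
¬y = ¬3/5 = 2/5
¬y ∨ z = 2/5 ∨ 2/5 = 2/5
((z ∧ y) ∧ (x ∧ x)) → (¬y ∨ z) = 0 → 2/5 = 1
((¬z ∨ z) ∨ (z ∨ z)) ∨ (((z ∧ y) ∧ (x ∧ x)) → (¬y ∨ z)) = 3/5 ∨ 1 = 1
¬(((¬z ∨ z) ∨ (z ∨ z)) ∨ (((z ∧ y) ∧ (x ∧ x)) → (¬y ∨ z))) = ¬1 = 0

0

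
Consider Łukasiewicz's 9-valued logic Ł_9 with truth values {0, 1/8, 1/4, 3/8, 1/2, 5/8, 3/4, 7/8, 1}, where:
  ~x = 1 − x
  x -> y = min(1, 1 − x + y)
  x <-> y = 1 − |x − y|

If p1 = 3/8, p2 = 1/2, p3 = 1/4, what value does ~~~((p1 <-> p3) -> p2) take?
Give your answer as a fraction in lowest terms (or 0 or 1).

p1 <-> p3 = 3/8 <-> 1/4 = 7/8
(p1 <-> p3) -> p2 = 7/8 -> 1/2 = 5/8
~((p1 <-> p3) -> p2) = ~5/8 = 3/8
~~((p1 <-> p3) -> p2) = ~3/8 = 5/8
~~~((p1 <-> p3) -> p2) = ~5/8 = 3/8

3/8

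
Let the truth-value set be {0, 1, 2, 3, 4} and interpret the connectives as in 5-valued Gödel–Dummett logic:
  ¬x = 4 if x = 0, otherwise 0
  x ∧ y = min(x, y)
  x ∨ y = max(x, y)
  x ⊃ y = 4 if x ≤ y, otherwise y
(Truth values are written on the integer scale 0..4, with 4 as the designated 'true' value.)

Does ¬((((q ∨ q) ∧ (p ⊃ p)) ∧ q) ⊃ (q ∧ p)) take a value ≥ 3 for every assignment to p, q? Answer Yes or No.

Counterexample: take p = 0, q = 0.
q ∨ q = 0 ∨ 0 = 0
p ⊃ p = 0 ⊃ 0 = 4
(q ∨ q) ∧ (p ⊃ p) = 0 ∧ 4 = 0
((q ∨ q) ∧ (p ⊃ p)) ∧ q = 0 ∧ 0 = 0
q ∧ p = 0 ∧ 0 = 0
(((q ∨ q) ∧ (p ⊃ p)) ∧ q) ⊃ (q ∧ p) = 0 ⊃ 0 = 4
¬((((q ∨ q) ∧ (p ⊃ p)) ∧ q) ⊃ (q ∧ p)) = ¬4 = 0
This gives 0, which is below 3.

No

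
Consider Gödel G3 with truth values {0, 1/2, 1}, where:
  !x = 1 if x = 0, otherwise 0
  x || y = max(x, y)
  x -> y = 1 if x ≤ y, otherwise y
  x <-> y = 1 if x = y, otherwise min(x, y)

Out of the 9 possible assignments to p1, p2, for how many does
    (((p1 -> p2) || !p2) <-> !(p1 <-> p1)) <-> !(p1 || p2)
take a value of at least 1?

8

p1 = 0, p2 = 0 ↦ 0  <
p1 = 0, p2 = 1/2 ↦ 1  ≥
p1 = 0, p2 = 1 ↦ 1  ≥
p1 = 1/2, p2 = 0 ↦ 1  ≥
p1 = 1/2, p2 = 1/2 ↦ 1  ≥
p1 = 1/2, p2 = 1 ↦ 1  ≥
p1 = 1, p2 = 0 ↦ 1  ≥
p1 = 1, p2 = 1/2 ↦ 1  ≥
p1 = 1, p2 = 1 ↦ 1  ≥
So 8 of the 9 assignments meet the threshold.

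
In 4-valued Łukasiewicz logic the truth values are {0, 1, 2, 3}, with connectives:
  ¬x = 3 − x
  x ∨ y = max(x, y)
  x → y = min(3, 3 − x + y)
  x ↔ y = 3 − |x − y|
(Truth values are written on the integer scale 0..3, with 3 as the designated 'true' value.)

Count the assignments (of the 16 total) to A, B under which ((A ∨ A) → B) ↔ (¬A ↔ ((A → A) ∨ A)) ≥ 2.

12

A = 0, B = 0 ↦ 3  ≥
A = 0, B = 1 ↦ 3  ≥
A = 0, B = 2 ↦ 3  ≥
A = 0, B = 3 ↦ 3  ≥
A = 1, B = 0 ↦ 3  ≥
A = 1, B = 1 ↦ 2  ≥
A = 1, B = 2 ↦ 2  ≥
A = 1, B = 3 ↦ 2  ≥
A = 2, B = 0 ↦ 3  ≥
A = 2, B = 1 ↦ 2  ≥
A = 2, B = 2 ↦ 1  <
A = 2, B = 3 ↦ 1  <
A = 3, B = 0 ↦ 3  ≥
A = 3, B = 1 ↦ 2  ≥
A = 3, B = 2 ↦ 1  <
A = 3, B = 3 ↦ 0  <
So 12 of the 16 assignments meet the threshold.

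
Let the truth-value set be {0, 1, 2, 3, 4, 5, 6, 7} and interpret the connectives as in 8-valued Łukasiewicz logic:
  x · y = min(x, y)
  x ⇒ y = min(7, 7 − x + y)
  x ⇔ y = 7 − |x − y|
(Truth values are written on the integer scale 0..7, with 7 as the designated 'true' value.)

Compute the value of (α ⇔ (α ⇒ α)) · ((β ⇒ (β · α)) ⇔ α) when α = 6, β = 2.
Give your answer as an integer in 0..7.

α ⇒ α = 6 ⇒ 6 = 7
α ⇔ (α ⇒ α) = 6 ⇔ 7 = 6
β · α = 2 · 6 = 2
β ⇒ (β · α) = 2 ⇒ 2 = 7
(β ⇒ (β · α)) ⇔ α = 7 ⇔ 6 = 6
(α ⇔ (α ⇒ α)) · ((β ⇒ (β · α)) ⇔ α) = 6 · 6 = 6

6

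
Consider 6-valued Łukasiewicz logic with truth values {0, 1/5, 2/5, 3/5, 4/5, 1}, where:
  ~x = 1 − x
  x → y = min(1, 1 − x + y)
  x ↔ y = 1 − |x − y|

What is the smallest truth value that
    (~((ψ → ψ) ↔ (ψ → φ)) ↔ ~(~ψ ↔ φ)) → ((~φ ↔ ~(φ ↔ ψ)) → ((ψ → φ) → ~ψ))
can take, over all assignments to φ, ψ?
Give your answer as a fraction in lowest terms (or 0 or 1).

3/5

Take φ = 3/5, ψ = 1:
ψ → ψ = 1 → 1 = 1
ψ → φ = 1 → 3/5 = 3/5
(ψ → ψ) ↔ (ψ → φ) = 1 ↔ 3/5 = 3/5
~((ψ → ψ) ↔ (ψ → φ)) = ~3/5 = 2/5
~ψ = ~1 = 0
~ψ ↔ φ = 0 ↔ 3/5 = 2/5
~(~ψ ↔ φ) = ~2/5 = 3/5
~((ψ → ψ) ↔ (ψ → φ)) ↔ ~(~ψ ↔ φ) = 2/5 ↔ 3/5 = 4/5
~φ = ~3/5 = 2/5
φ ↔ ψ = 3/5 ↔ 1 = 3/5
~(φ ↔ ψ) = ~3/5 = 2/5
~φ ↔ ~(φ ↔ ψ) = 2/5 ↔ 2/5 = 1
ψ → φ = 1 → 3/5 = 3/5
~ψ = ~1 = 0
(ψ → φ) → ~ψ = 3/5 → 0 = 2/5
(~φ ↔ ~(φ ↔ ψ)) → ((ψ → φ) → ~ψ) = 1 → 2/5 = 2/5
(~((ψ → ψ) ↔ (ψ → φ)) ↔ ~(~ψ ↔ φ)) → ((~φ ↔ ~(φ ↔ ψ)) → ((ψ → φ) → ~ψ)) = 4/5 → 2/5 = 3/5
No assignment yields a value below 3/5, so this is the minimum.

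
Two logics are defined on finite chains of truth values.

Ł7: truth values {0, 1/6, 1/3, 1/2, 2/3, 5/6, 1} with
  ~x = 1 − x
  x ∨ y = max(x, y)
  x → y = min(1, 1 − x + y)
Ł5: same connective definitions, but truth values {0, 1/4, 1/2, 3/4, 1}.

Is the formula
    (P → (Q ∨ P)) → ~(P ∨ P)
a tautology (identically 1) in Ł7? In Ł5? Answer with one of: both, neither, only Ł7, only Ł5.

In Ł7: at P = 1/6, Q = 0 the value is 5/6 — not a tautology.
In Ł5: at P = 1/4, Q = 0 the value is 3/4 — not a tautology.

neither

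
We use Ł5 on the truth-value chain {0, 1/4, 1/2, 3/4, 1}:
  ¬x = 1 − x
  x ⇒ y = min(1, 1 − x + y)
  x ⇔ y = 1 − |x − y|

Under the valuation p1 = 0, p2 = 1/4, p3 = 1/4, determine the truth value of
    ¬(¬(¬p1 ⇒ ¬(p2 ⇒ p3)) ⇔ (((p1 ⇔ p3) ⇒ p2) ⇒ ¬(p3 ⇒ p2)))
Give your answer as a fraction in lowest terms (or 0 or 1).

¬p1 = ¬0 = 1
p2 ⇒ p3 = 1/4 ⇒ 1/4 = 1
¬(p2 ⇒ p3) = ¬1 = 0
¬p1 ⇒ ¬(p2 ⇒ p3) = 1 ⇒ 0 = 0
¬(¬p1 ⇒ ¬(p2 ⇒ p3)) = ¬0 = 1
p1 ⇔ p3 = 0 ⇔ 1/4 = 3/4
(p1 ⇔ p3) ⇒ p2 = 3/4 ⇒ 1/4 = 1/2
p3 ⇒ p2 = 1/4 ⇒ 1/4 = 1
¬(p3 ⇒ p2) = ¬1 = 0
((p1 ⇔ p3) ⇒ p2) ⇒ ¬(p3 ⇒ p2) = 1/2 ⇒ 0 = 1/2
¬(¬p1 ⇒ ¬(p2 ⇒ p3)) ⇔ (((p1 ⇔ p3) ⇒ p2) ⇒ ¬(p3 ⇒ p2)) = 1 ⇔ 1/2 = 1/2
¬(¬(¬p1 ⇒ ¬(p2 ⇒ p3)) ⇔ (((p1 ⇔ p3) ⇒ p2) ⇒ ¬(p3 ⇒ p2))) = ¬1/2 = 1/2

1/2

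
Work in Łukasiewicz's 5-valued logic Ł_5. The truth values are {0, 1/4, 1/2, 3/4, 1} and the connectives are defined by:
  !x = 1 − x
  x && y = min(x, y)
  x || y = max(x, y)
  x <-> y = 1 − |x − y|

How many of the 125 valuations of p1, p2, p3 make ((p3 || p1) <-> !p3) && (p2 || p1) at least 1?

9

value 1: 9 assignments (counts)
value 3/4: 24 assignments
value 1/2: 40 assignments
value 1/4: 19 assignments
value 0: 33 assignments
So 9 of the 125 assignments meet the threshold.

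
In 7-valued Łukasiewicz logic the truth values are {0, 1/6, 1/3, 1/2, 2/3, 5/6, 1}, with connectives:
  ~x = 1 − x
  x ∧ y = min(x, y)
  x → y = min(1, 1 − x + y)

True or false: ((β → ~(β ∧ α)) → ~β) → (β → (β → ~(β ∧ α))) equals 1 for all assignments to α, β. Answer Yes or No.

Counterexample: take α = 2/3, β = 1.
β ∧ α = 1 ∧ 2/3 = 2/3
~(β ∧ α) = ~2/3 = 1/3
β → ~(β ∧ α) = 1 → 1/3 = 1/3
~β = ~1 = 0
(β → ~(β ∧ α)) → ~β = 1/3 → 0 = 2/3
β ∧ α = 1 ∧ 2/3 = 2/3
~(β ∧ α) = ~2/3 = 1/3
β → ~(β ∧ α) = 1 → 1/3 = 1/3
β → (β → ~(β ∧ α)) = 1 → 1/3 = 1/3
((β → ~(β ∧ α)) → ~β) → (β → (β → ~(β ∧ α))) = 2/3 → 1/3 = 2/3
This gives 2/3 ≠ 1.

No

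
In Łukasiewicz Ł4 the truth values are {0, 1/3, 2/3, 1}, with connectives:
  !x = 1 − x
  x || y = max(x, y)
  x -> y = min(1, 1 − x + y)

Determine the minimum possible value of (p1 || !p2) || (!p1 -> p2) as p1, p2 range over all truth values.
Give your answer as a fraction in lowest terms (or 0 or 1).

2/3

Take p1 = 0, p2 = 1/3:
!p2 = !1/3 = 2/3
p1 || !p2 = 0 || 2/3 = 2/3
!p1 = !0 = 1
!p1 -> p2 = 1 -> 1/3 = 1/3
(p1 || !p2) || (!p1 -> p2) = 2/3 || 1/3 = 2/3
No assignment yields a value below 2/3, so this is the minimum.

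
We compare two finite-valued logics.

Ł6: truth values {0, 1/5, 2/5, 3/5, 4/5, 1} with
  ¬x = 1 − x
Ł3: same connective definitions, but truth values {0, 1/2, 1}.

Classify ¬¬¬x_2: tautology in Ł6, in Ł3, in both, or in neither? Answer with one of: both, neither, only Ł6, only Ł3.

In Ł6: at x_2 = 1/5 the value is 4/5 — not a tautology.
In Ł3: at x_2 = 1/2 the value is 1/2 — not a tautology.

neither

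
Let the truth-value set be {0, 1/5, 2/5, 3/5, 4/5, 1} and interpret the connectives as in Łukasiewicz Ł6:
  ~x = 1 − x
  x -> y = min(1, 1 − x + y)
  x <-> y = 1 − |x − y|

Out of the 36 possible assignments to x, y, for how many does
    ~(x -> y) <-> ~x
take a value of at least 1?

3

value 1: 3 assignments (counts)
value 4/5: 7 assignments
value 3/5: 6 assignments
value 2/5: 7 assignments
value 1/5: 6 assignments
value 0: 7 assignments
So 3 of the 36 assignments meet the threshold.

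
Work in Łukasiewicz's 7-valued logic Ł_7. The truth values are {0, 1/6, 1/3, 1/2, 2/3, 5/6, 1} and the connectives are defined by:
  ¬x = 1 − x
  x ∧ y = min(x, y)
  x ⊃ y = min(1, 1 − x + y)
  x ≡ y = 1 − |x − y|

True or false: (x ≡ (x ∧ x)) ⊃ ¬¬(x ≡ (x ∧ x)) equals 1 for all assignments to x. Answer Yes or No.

x = 0 ↦ 1
x = 1/6 ↦ 1
x = 1/3 ↦ 1
x = 1/2 ↦ 1
x = 2/3 ↦ 1
x = 5/6 ↦ 1
x = 1 ↦ 1
Every assignment gives a value ≥ 1.

Yes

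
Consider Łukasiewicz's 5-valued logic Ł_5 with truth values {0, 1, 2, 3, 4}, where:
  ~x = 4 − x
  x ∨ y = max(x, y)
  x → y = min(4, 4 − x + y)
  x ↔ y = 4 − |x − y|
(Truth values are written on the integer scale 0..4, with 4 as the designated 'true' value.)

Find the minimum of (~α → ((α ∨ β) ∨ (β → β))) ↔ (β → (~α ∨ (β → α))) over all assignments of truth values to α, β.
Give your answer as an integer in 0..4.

Take α = 2, β = 4:
~α = ~2 = 2
α ∨ β = 2 ∨ 4 = 4
β → β = 4 → 4 = 4
(α ∨ β) ∨ (β → β) = 4 ∨ 4 = 4
~α → ((α ∨ β) ∨ (β → β)) = 2 → 4 = 4
~α = ~2 = 2
β → α = 4 → 2 = 2
~α ∨ (β → α) = 2 ∨ 2 = 2
β → (~α ∨ (β → α)) = 4 → 2 = 2
(~α → ((α ∨ β) ∨ (β → β))) ↔ (β → (~α ∨ (β → α))) = 4 ↔ 2 = 2
No assignment yields a value below 2, so this is the minimum.

2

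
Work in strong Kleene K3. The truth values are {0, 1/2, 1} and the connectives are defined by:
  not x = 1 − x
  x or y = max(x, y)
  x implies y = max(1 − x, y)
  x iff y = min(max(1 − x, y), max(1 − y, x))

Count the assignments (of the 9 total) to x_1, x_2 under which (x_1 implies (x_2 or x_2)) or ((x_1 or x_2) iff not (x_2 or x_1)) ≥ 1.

5

x_1 = 0, x_2 = 0 ↦ 1  ≥
x_1 = 0, x_2 = 1/2 ↦ 1  ≥
x_1 = 0, x_2 = 1 ↦ 1  ≥
x_1 = 1/2, x_2 = 0 ↦ 1/2  <
x_1 = 1/2, x_2 = 1/2 ↦ 1/2  <
x_1 = 1/2, x_2 = 1 ↦ 1  ≥
x_1 = 1, x_2 = 0 ↦ 0  <
x_1 = 1, x_2 = 1/2 ↦ 1/2  <
x_1 = 1, x_2 = 1 ↦ 1  ≥
So 5 of the 9 assignments meet the threshold.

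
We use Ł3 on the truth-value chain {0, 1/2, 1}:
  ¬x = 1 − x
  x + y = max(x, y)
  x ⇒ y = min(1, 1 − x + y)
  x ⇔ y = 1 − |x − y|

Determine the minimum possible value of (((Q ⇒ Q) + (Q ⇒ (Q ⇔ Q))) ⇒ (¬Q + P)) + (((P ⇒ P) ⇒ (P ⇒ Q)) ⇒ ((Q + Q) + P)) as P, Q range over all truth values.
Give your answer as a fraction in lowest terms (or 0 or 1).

Take P = 0, Q = 1/2:
Q ⇒ Q = 1/2 ⇒ 1/2 = 1
Q ⇔ Q = 1/2 ⇔ 1/2 = 1
Q ⇒ (Q ⇔ Q) = 1/2 ⇒ 1 = 1
(Q ⇒ Q) + (Q ⇒ (Q ⇔ Q)) = 1 + 1 = 1
¬Q = ¬1/2 = 1/2
¬Q + P = 1/2 + 0 = 1/2
((Q ⇒ Q) + (Q ⇒ (Q ⇔ Q))) ⇒ (¬Q + P) = 1 ⇒ 1/2 = 1/2
P ⇒ P = 0 ⇒ 0 = 1
P ⇒ Q = 0 ⇒ 1/2 = 1
(P ⇒ P) ⇒ (P ⇒ Q) = 1 ⇒ 1 = 1
Q + Q = 1/2 + 1/2 = 1/2
(Q + Q) + P = 1/2 + 0 = 1/2
((P ⇒ P) ⇒ (P ⇒ Q)) ⇒ ((Q + Q) + P) = 1 ⇒ 1/2 = 1/2
(((Q ⇒ Q) + (Q ⇒ (Q ⇔ Q))) ⇒ (¬Q + P)) + (((P ⇒ P) ⇒ (P ⇒ Q)) ⇒ ((Q + Q) + P)) = 1/2 + 1/2 = 1/2
No assignment yields a value below 1/2, so this is the minimum.

1/2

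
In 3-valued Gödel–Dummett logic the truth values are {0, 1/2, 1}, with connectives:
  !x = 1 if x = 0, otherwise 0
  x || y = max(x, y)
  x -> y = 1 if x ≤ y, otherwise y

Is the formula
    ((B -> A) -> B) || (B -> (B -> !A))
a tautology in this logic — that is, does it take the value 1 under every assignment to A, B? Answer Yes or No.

Counterexample: take A = 1/2, B = 1/2.
B -> A = 1/2 -> 1/2 = 1
(B -> A) -> B = 1 -> 1/2 = 1/2
!A = !1/2 = 0
B -> !A = 1/2 -> 0 = 0
B -> (B -> !A) = 1/2 -> 0 = 0
((B -> A) -> B) || (B -> (B -> !A)) = 1/2 || 0 = 1/2
This gives 1/2 ≠ 1.

No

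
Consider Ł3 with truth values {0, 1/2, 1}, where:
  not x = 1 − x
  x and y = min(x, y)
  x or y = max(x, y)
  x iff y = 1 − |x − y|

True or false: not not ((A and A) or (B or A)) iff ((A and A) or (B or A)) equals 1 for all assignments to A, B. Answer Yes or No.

Yes

A = 0, B = 0 ↦ 1
A = 0, B = 1/2 ↦ 1
A = 0, B = 1 ↦ 1
A = 1/2, B = 0 ↦ 1
A = 1/2, B = 1/2 ↦ 1
A = 1/2, B = 1 ↦ 1
A = 1, B = 0 ↦ 1
A = 1, B = 1/2 ↦ 1
A = 1, B = 1 ↦ 1
Every assignment gives a value ≥ 1.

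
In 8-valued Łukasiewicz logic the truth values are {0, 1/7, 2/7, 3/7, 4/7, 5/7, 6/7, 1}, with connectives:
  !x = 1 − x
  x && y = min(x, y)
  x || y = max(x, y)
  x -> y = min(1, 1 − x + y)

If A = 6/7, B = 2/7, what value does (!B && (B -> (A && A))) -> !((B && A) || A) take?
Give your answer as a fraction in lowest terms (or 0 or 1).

!B = !2/7 = 5/7
A && A = 6/7 && 6/7 = 6/7
B -> (A && A) = 2/7 -> 6/7 = 1
!B && (B -> (A && A)) = 5/7 && 1 = 5/7
B && A = 2/7 && 6/7 = 2/7
(B && A) || A = 2/7 || 6/7 = 6/7
!((B && A) || A) = !6/7 = 1/7
(!B && (B -> (A && A))) -> !((B && A) || A) = 5/7 -> 1/7 = 3/7

3/7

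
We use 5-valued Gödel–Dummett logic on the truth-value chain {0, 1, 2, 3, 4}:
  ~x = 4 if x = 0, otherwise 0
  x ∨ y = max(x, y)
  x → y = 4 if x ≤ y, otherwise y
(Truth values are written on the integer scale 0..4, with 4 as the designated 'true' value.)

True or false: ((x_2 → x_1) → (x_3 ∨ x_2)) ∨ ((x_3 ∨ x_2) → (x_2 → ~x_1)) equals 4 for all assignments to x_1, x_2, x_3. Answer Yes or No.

Counterexample: take x_1 = 1, x_2 = 1, x_3 = 0.
x_2 → x_1 = 1 → 1 = 4
x_3 ∨ x_2 = 0 ∨ 1 = 1
(x_2 → x_1) → (x_3 ∨ x_2) = 4 → 1 = 1
x_3 ∨ x_2 = 0 ∨ 1 = 1
~x_1 = ~1 = 0
x_2 → ~x_1 = 1 → 0 = 0
(x_3 ∨ x_2) → (x_2 → ~x_1) = 1 → 0 = 0
((x_2 → x_1) → (x_3 ∨ x_2)) ∨ ((x_3 ∨ x_2) → (x_2 → ~x_1)) = 1 ∨ 0 = 1
This gives 1 ≠ 4.

No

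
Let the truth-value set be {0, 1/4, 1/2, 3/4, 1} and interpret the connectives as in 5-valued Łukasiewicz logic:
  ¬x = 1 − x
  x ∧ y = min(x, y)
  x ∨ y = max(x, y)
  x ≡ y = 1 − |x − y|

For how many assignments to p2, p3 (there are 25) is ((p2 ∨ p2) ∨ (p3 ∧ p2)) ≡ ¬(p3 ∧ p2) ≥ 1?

value 1: 5 assignments (counts)
value 3/4: 4 assignments
value 1/2: 8 assignments
value 1/4: 2 assignments
value 0: 6 assignments
So 5 of the 25 assignments meet the threshold.

5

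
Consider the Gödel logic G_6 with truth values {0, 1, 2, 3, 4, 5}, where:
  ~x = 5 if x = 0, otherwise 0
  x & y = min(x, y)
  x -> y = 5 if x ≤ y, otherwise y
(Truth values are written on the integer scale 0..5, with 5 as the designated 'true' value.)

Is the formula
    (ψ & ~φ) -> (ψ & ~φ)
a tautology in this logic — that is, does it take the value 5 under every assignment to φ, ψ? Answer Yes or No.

At φ = 0, ψ = 1, for instance:
~φ = ~0 = 5
ψ & ~φ = 1 & 5 = 1
(ψ & ~φ) -> (ψ & ~φ) = 1 -> 1 = 5
and checking the remaining 35 assignments likewise gives ≥ 5 in every case.

Yes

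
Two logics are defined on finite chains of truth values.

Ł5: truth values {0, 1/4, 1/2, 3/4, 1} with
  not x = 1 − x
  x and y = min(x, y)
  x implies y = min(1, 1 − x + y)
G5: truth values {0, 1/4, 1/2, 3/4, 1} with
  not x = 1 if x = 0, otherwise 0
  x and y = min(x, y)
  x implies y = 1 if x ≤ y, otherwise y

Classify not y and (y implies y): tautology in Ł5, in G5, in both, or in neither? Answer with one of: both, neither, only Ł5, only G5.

In Ł5: at y = 1/4 the value is 3/4 — not a tautology.
In G5: at y = 1/4 the value is 0 — not a tautology.

neither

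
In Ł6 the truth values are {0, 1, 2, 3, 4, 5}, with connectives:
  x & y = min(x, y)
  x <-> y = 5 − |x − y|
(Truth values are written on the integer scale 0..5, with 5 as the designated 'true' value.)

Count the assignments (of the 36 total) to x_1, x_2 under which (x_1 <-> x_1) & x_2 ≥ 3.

18

value 5: 6 assignments (counts)
value 4: 6 assignments (counts)
value 3: 6 assignments (counts)
value 2: 6 assignments
value 1: 6 assignments
value 0: 6 assignments
So 18 of the 36 assignments meet the threshold.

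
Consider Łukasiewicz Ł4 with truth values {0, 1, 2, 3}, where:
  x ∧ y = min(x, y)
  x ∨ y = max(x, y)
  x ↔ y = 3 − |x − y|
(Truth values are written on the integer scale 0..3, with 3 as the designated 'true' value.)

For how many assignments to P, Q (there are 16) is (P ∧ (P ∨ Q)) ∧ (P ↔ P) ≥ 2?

P = 0, Q = 0 ↦ 0  <
P = 0, Q = 1 ↦ 0  <
P = 0, Q = 2 ↦ 0  <
P = 0, Q = 3 ↦ 0  <
P = 1, Q = 0 ↦ 1  <
P = 1, Q = 1 ↦ 1  <
P = 1, Q = 2 ↦ 1  <
P = 1, Q = 3 ↦ 1  <
P = 2, Q = 0 ↦ 2  ≥
P = 2, Q = 1 ↦ 2  ≥
P = 2, Q = 2 ↦ 2  ≥
P = 2, Q = 3 ↦ 2  ≥
P = 3, Q = 0 ↦ 3  ≥
P = 3, Q = 1 ↦ 3  ≥
P = 3, Q = 2 ↦ 3  ≥
P = 3, Q = 3 ↦ 3  ≥
So 8 of the 16 assignments meet the threshold.

8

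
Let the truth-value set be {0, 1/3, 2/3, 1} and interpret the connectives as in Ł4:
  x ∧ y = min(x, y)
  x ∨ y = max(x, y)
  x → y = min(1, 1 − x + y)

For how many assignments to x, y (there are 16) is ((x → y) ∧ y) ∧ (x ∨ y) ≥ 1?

x = 0, y = 0 ↦ 0  <
x = 0, y = 1/3 ↦ 1/3  <
x = 0, y = 2/3 ↦ 2/3  <
x = 0, y = 1 ↦ 1  ≥
x = 1/3, y = 0 ↦ 0  <
x = 1/3, y = 1/3 ↦ 1/3  <
x = 1/3, y = 2/3 ↦ 2/3  <
x = 1/3, y = 1 ↦ 1  ≥
x = 2/3, y = 0 ↦ 0  <
x = 2/3, y = 1/3 ↦ 1/3  <
x = 2/3, y = 2/3 ↦ 2/3  <
x = 2/3, y = 1 ↦ 1  ≥
x = 1, y = 0 ↦ 0  <
x = 1, y = 1/3 ↦ 1/3  <
x = 1, y = 2/3 ↦ 2/3  <
x = 1, y = 1 ↦ 1  ≥
So 4 of the 16 assignments meet the threshold.

4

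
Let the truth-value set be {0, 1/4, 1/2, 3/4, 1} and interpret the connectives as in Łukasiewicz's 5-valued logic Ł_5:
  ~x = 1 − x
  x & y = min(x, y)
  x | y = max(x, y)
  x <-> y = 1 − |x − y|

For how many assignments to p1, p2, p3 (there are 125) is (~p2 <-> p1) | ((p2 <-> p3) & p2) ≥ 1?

29

value 1: 29 assignments (counts)
value 3/4: 48 assignments
value 1/2: 28 assignments
value 1/4: 14 assignments
value 0: 6 assignments
So 29 of the 125 assignments meet the threshold.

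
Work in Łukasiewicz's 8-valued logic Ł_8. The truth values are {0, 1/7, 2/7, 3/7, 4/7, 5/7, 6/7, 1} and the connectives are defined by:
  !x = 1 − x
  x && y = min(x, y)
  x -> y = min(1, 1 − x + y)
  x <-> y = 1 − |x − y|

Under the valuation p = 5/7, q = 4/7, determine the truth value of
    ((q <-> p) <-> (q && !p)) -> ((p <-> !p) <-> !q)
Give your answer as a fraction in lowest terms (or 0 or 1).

q <-> p = 4/7 <-> 5/7 = 6/7
!p = !5/7 = 2/7
q && !p = 4/7 && 2/7 = 2/7
(q <-> p) <-> (q && !p) = 6/7 <-> 2/7 = 3/7
!p = !5/7 = 2/7
p <-> !p = 5/7 <-> 2/7 = 4/7
!q = !4/7 = 3/7
(p <-> !p) <-> !q = 4/7 <-> 3/7 = 6/7
((q <-> p) <-> (q && !p)) -> ((p <-> !p) <-> !q) = 3/7 -> 6/7 = 1

1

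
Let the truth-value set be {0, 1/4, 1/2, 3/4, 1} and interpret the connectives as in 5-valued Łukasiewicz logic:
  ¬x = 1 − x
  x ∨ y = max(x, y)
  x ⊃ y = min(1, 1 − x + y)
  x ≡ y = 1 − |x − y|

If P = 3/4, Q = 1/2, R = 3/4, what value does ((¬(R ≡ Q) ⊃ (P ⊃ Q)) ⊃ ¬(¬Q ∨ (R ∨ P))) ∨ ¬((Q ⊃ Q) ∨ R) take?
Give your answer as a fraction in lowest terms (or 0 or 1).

R ≡ Q = 3/4 ≡ 1/2 = 3/4
¬(R ≡ Q) = ¬3/4 = 1/4
P ⊃ Q = 3/4 ⊃ 1/2 = 3/4
¬(R ≡ Q) ⊃ (P ⊃ Q) = 1/4 ⊃ 3/4 = 1
¬Q = ¬1/2 = 1/2
R ∨ P = 3/4 ∨ 3/4 = 3/4
¬Q ∨ (R ∨ P) = 1/2 ∨ 3/4 = 3/4
¬(¬Q ∨ (R ∨ P)) = ¬3/4 = 1/4
(¬(R ≡ Q) ⊃ (P ⊃ Q)) ⊃ ¬(¬Q ∨ (R ∨ P)) = 1 ⊃ 1/4 = 1/4
Q ⊃ Q = 1/2 ⊃ 1/2 = 1
(Q ⊃ Q) ∨ R = 1 ∨ 3/4 = 1
¬((Q ⊃ Q) ∨ R) = ¬1 = 0
((¬(R ≡ Q) ⊃ (P ⊃ Q)) ⊃ ¬(¬Q ∨ (R ∨ P))) ∨ ¬((Q ⊃ Q) ∨ R) = 1/4 ∨ 0 = 1/4

1/4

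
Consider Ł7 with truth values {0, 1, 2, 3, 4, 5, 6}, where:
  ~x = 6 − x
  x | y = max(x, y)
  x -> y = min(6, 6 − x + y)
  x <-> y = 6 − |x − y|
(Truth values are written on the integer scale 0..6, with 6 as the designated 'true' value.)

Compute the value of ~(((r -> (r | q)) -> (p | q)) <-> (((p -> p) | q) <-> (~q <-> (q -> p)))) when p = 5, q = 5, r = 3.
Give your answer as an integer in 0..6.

4

r | q = 3 | 5 = 5
r -> (r | q) = 3 -> 5 = 6
p | q = 5 | 5 = 5
(r -> (r | q)) -> (p | q) = 6 -> 5 = 5
p -> p = 5 -> 5 = 6
(p -> p) | q = 6 | 5 = 6
~q = ~5 = 1
q -> p = 5 -> 5 = 6
~q <-> (q -> p) = 1 <-> 6 = 1
((p -> p) | q) <-> (~q <-> (q -> p)) = 6 <-> 1 = 1
((r -> (r | q)) -> (p | q)) <-> (((p -> p) | q) <-> (~q <-> (q -> p))) = 5 <-> 1 = 2
~(((r -> (r | q)) -> (p | q)) <-> (((p -> p) | q) <-> (~q <-> (q -> p)))) = ~2 = 4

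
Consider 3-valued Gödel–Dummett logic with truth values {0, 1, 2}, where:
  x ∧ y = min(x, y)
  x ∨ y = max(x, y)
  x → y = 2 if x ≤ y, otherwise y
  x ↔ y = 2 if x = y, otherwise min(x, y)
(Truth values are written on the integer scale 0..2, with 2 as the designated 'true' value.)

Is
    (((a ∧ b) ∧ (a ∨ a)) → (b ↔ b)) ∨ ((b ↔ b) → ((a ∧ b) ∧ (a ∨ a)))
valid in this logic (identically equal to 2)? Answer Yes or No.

a = 0, b = 0 ↦ 2
a = 0, b = 1 ↦ 2
a = 0, b = 2 ↦ 2
a = 1, b = 0 ↦ 2
a = 1, b = 1 ↦ 2
a = 1, b = 2 ↦ 2
a = 2, b = 0 ↦ 2
a = 2, b = 1 ↦ 2
a = 2, b = 2 ↦ 2
Every assignment gives a value ≥ 2.

Yes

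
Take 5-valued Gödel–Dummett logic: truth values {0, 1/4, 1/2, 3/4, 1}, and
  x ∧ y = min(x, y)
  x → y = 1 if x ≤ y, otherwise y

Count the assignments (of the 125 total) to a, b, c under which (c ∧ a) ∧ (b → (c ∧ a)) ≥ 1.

5

value 1: 5 assignments (counts)
value 3/4: 15 assignments
value 1/2: 25 assignments
value 1/4: 35 assignments
value 0: 45 assignments
So 5 of the 125 assignments meet the threshold.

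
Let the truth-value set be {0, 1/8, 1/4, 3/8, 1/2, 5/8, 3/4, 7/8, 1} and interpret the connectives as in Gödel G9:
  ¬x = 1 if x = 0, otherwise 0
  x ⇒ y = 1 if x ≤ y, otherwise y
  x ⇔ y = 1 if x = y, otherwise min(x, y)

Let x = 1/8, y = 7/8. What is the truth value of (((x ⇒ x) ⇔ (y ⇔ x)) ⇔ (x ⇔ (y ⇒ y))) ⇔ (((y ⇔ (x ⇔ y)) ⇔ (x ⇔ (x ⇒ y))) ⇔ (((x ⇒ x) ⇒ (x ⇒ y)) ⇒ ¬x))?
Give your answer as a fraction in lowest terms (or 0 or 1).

0

x ⇒ x = 1/8 ⇒ 1/8 = 1
y ⇔ x = 7/8 ⇔ 1/8 = 1/8
(x ⇒ x) ⇔ (y ⇔ x) = 1 ⇔ 1/8 = 1/8
y ⇒ y = 7/8 ⇒ 7/8 = 1
x ⇔ (y ⇒ y) = 1/8 ⇔ 1 = 1/8
((x ⇒ x) ⇔ (y ⇔ x)) ⇔ (x ⇔ (y ⇒ y)) = 1/8 ⇔ 1/8 = 1
x ⇔ y = 1/8 ⇔ 7/8 = 1/8
y ⇔ (x ⇔ y) = 7/8 ⇔ 1/8 = 1/8
x ⇒ y = 1/8 ⇒ 7/8 = 1
x ⇔ (x ⇒ y) = 1/8 ⇔ 1 = 1/8
(y ⇔ (x ⇔ y)) ⇔ (x ⇔ (x ⇒ y)) = 1/8 ⇔ 1/8 = 1
x ⇒ x = 1/8 ⇒ 1/8 = 1
x ⇒ y = 1/8 ⇒ 7/8 = 1
(x ⇒ x) ⇒ (x ⇒ y) = 1 ⇒ 1 = 1
¬x = ¬1/8 = 0
((x ⇒ x) ⇒ (x ⇒ y)) ⇒ ¬x = 1 ⇒ 0 = 0
((y ⇔ (x ⇔ y)) ⇔ (x ⇔ (x ⇒ y))) ⇔ (((x ⇒ x) ⇒ (x ⇒ y)) ⇒ ¬x) = 1 ⇔ 0 = 0
(((x ⇒ x) ⇔ (y ⇔ x)) ⇔ (x ⇔ (y ⇒ y))) ⇔ (((y ⇔ (x ⇔ y)) ⇔ (x ⇔ (x ⇒ y))) ⇔ (((x ⇒ x) ⇒ (x ⇒ y)) ⇒ ¬x)) = 1 ⇔ 0 = 0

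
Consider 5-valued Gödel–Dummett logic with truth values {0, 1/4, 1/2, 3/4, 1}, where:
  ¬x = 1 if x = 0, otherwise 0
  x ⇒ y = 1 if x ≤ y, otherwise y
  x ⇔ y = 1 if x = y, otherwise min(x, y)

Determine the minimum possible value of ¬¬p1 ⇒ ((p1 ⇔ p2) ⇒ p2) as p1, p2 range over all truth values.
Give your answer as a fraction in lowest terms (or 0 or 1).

1/4

Take p1 = 1/4, p2 = 1/4:
¬p1 = ¬1/4 = 0
¬¬p1 = ¬0 = 1
p1 ⇔ p2 = 1/4 ⇔ 1/4 = 1
(p1 ⇔ p2) ⇒ p2 = 1 ⇒ 1/4 = 1/4
¬¬p1 ⇒ ((p1 ⇔ p2) ⇒ p2) = 1 ⇒ 1/4 = 1/4
No assignment yields a value below 1/4, so this is the minimum.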